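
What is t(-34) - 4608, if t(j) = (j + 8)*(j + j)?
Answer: -2840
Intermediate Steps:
t(j) = 2*j*(8 + j) (t(j) = (8 + j)*(2*j) = 2*j*(8 + j))
t(-34) - 4608 = 2*(-34)*(8 - 34) - 4608 = 2*(-34)*(-26) - 4608 = 1768 - 4608 = -2840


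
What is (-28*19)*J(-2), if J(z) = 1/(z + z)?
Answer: 133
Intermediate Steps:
J(z) = 1/(2*z)
(-28*19)*J(-2) = (-28*19)*((½)/(-2)) = -266*(-1)/2 = -532*(-¼) = 133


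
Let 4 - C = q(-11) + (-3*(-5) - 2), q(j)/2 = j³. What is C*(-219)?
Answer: -581007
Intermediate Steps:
q(j) = 2*j³
C = 2653 (C = 4 - (2*(-11)³ + (-3*(-5) - 2)) = 4 - (2*(-1331) + (15 - 2)) = 4 - (-2662 + 13) = 4 - 1*(-2649) = 4 + 2649 = 2653)
C*(-219) = 2653*(-219) = -581007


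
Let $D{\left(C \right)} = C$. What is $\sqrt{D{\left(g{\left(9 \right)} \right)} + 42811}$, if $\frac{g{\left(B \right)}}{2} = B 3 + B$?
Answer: $\sqrt{42883} \approx 207.08$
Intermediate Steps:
$g{\left(B \right)} = 8 B$ ($g{\left(B \right)} = 2 \left(B 3 + B\right) = 2 \left(3 B + B\right) = 2 \cdot 4 B = 8 B$)
$\sqrt{D{\left(g{\left(9 \right)} \right)} + 42811} = \sqrt{8 \cdot 9 + 42811} = \sqrt{72 + 42811} = \sqrt{42883}$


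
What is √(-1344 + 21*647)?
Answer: √12243 ≈ 110.65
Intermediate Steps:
√(-1344 + 21*647) = √(-1344 + 13587) = √12243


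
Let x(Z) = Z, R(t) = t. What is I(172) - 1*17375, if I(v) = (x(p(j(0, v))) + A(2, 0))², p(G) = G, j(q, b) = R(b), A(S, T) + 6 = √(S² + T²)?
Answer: 10849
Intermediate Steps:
A(S, T) = -6 + √(S² + T²)
j(q, b) = b
I(v) = (-4 + v)² (I(v) = (v + (-6 + √(2² + 0²)))² = (v + (-6 + √(4 + 0)))² = (v + (-6 + √4))² = (v + (-6 + 2))² = (v - 4)² = (-4 + v)²)
I(172) - 1*17375 = (-4 + 172)² - 1*17375 = 168² - 17375 = 28224 - 17375 = 10849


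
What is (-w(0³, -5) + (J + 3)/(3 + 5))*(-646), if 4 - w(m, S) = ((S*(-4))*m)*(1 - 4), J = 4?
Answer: 8075/4 ≈ 2018.8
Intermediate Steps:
w(m, S) = 4 - 12*S*m (w(m, S) = 4 - (S*(-4))*m*(1 - 4) = 4 - (-4*S)*m*(-3) = 4 - (-4*S*m)*(-3) = 4 - 12*S*m)
(-w(0³, -5) + (J + 3)/(3 + 5))*(-646) = (-(4 - 12*(-5)*0³) + (4 + 3)/(3 + 5))*(-646) = (-(4 - 12*(-5)*0) + 7/8)*(-646) = (-(4 + 0) + 7*(⅛))*(-646) = (-1*4 + 7/8)*(-646) = (-4 + 7/8)*(-646) = -25/8*(-646) = 8075/4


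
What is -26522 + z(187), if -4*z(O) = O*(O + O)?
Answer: -88013/2 ≈ -44007.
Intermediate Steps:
z(O) = -O²/2 (z(O) = -O*(O + O)/4 = -O*2*O/4 = -O²/2)
-26522 + z(187) = -26522 - ½*187² = -26522 - ½*34969 = -26522 - 34969/2 = -88013/2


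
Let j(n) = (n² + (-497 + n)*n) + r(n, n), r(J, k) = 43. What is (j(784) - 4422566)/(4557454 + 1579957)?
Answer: -511837/876773 ≈ -0.58377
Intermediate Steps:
j(n) = 43 + n² + n*(-497 + n) (j(n) = (n² + (-497 + n)*n) + 43 = (n² + n*(-497 + n)) + 43 = 43 + n² + n*(-497 + n))
(j(784) - 4422566)/(4557454 + 1579957) = ((43 - 497*784 + 2*784²) - 4422566)/(4557454 + 1579957) = ((43 - 389648 + 2*614656) - 4422566)/6137411 = ((43 - 389648 + 1229312) - 4422566)*(1/6137411) = (839707 - 4422566)*(1/6137411) = -3582859*1/6137411 = -511837/876773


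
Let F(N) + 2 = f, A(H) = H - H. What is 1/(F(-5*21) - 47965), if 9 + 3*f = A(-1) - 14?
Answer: -3/143924 ≈ -2.0844e-5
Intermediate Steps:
A(H) = 0
f = -23/3 (f = -3 + (0 - 14)/3 = -3 + (1/3)*(-14) = -3 - 14/3 = -23/3 ≈ -7.6667)
F(N) = -29/3 (F(N) = -2 - 23/3 = -29/3)
1/(F(-5*21) - 47965) = 1/(-29/3 - 47965) = 1/(-143924/3) = -3/143924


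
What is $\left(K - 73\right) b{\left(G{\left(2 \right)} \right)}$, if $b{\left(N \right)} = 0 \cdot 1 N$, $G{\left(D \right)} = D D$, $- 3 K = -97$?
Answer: $0$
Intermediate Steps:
$K = \frac{97}{3}$ ($K = \left(- \frac{1}{3}\right) \left(-97\right) = \frac{97}{3} \approx 32.333$)
$G{\left(D \right)} = D^{2}$
$b{\left(N \right)} = 0$ ($b{\left(N \right)} = 0 N = 0$)
$\left(K - 73\right) b{\left(G{\left(2 \right)} \right)} = \left(\frac{97}{3} - 73\right) 0 = \left(- \frac{122}{3}\right) 0 = 0$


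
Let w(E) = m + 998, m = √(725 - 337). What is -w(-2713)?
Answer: -998 - 2*√97 ≈ -1017.7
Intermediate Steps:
m = 2*√97 (m = √388 = 2*√97 ≈ 19.698)
w(E) = 998 + 2*√97 (w(E) = 2*√97 + 998 = 998 + 2*√97)
-w(-2713) = -(998 + 2*√97) = -998 - 2*√97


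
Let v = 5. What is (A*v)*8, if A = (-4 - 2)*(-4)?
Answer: 960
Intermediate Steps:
A = 24 (A = -6*(-4) = 24)
(A*v)*8 = (24*5)*8 = 120*8 = 960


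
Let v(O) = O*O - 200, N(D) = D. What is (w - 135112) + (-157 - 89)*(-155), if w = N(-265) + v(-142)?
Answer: -77283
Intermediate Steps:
v(O) = -200 + O² (v(O) = O² - 200 = -200 + O²)
w = 19699 (w = -265 + (-200 + (-142)²) = -265 + (-200 + 20164) = -265 + 19964 = 19699)
(w - 135112) + (-157 - 89)*(-155) = (19699 - 135112) + (-157 - 89)*(-155) = -115413 - 246*(-155) = -115413 + 38130 = -77283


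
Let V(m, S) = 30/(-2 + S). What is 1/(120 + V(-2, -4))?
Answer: 1/115 ≈ 0.0086956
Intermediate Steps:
1/(120 + V(-2, -4)) = 1/(120 + 30/(-2 - 4)) = 1/(120 + 30/(-6)) = 1/(120 + 30*(-1/6)) = 1/(120 - 5) = 1/115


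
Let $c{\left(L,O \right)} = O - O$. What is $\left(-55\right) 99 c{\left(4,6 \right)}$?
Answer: $0$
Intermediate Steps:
$c{\left(L,O \right)} = 0$
$\left(-55\right) 99 c{\left(4,6 \right)} = \left(-55\right) 99 \cdot 0 = \left(-5445\right) 0 = 0$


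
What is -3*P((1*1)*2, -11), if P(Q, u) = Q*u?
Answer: 66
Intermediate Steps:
-3*P((1*1)*2, -11) = -3*(1*1)*2*(-11) = -3*1*2*(-11) = -6*(-11) = -3*(-22) = 66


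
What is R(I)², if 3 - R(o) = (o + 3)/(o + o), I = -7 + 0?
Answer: 361/49 ≈ 7.3673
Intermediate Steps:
I = -7
R(o) = 3 - (3 + o)/(2*o) (R(o) = 3 - (o + 3)/(o + o) = 3 - (3 + o)/(2*o))
R(I)² = ((½)*(-3 + 5*(-7))/(-7))² = ((½)*(-⅐)*(-3 - 35))² = ((½)*(-⅐)*(-38))² = (19/7)² = 361/49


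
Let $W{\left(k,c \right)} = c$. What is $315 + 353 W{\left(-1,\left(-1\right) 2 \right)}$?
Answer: $-391$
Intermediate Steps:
$315 + 353 W{\left(-1,\left(-1\right) 2 \right)} = 315 + 353 \left(\left(-1\right) 2\right) = 315 + 353 \left(-2\right) = 315 - 706 = -391$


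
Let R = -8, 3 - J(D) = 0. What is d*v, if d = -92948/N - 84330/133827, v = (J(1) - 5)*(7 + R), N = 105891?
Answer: -14245826684/4723691619 ≈ -3.0158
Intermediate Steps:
J(D) = 3 (J(D) = 3 - 1*0 = 3 + 0 = 3)
v = 2 (v = (3 - 5)*(7 - 8) = -2*(-1) = 2)
d = -7122913342/4723691619 (d = -92948/105891 - 84330/133827 = -92948*1/105891 - 84330*1/133827 = -92948/105891 - 28110/44609 = -7122913342/4723691619 ≈ -1.5079)
d*v = -7122913342/4723691619*2 = -14245826684/4723691619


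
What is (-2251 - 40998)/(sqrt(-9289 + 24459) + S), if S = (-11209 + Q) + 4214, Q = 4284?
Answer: 117248039/7334351 + 43249*sqrt(15170)/7334351 ≈ 16.712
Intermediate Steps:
S = -2711 (S = (-11209 + 4284) + 4214 = -6925 + 4214 = -2711)
(-2251 - 40998)/(sqrt(-9289 + 24459) + S) = (-2251 - 40998)/(sqrt(-9289 + 24459) - 2711) = -43249/(sqrt(15170) - 2711) = -43249/(-2711 + sqrt(15170))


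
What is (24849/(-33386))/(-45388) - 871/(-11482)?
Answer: 660066159073/8699473752088 ≈ 0.075874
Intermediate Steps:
(24849/(-33386))/(-45388) - 871/(-11482) = (24849*(-1/33386))*(-1/45388) - 871*(-1/11482) = -24849/33386*(-1/45388) + 871/11482 = 24849/1515323768 + 871/11482 = 660066159073/8699473752088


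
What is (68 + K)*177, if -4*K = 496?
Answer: -9912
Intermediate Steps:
K = -124 (K = -1/4*496 = -124)
(68 + K)*177 = (68 - 124)*177 = -56*177 = -9912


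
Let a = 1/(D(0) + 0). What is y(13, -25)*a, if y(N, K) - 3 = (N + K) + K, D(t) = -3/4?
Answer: 136/3 ≈ 45.333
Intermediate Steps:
D(t) = -¾ (D(t) = -3*¼ = -¾)
y(N, K) = 3 + N + 2*K (y(N, K) = 3 + ((N + K) + K) = 3 + ((K + N) + K) = 3 + (N + 2*K) = 3 + N + 2*K)
a = -4/3 (a = 1/(-¾ + 0) = 1/(-¾) = -4/3 ≈ -1.3333)
y(13, -25)*a = (3 + 13 + 2*(-25))*(-4/3) = (3 + 13 - 50)*(-4/3) = -34*(-4/3) = 136/3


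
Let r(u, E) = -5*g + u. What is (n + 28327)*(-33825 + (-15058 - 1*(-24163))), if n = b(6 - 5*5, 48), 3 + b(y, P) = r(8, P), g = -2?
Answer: -700614240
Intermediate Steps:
r(u, E) = 10 + u (r(u, E) = -5*(-2) + u = 10 + u)
b(y, P) = 15 (b(y, P) = -3 + (10 + 8) = -3 + 18 = 15)
n = 15
(n + 28327)*(-33825 + (-15058 - 1*(-24163))) = (15 + 28327)*(-33825 + (-15058 - 1*(-24163))) = 28342*(-33825 + (-15058 + 24163)) = 28342*(-33825 + 9105) = 28342*(-24720) = -700614240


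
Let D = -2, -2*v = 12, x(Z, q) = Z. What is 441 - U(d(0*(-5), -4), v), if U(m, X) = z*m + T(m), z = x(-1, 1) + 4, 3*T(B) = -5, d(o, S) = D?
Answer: 1346/3 ≈ 448.67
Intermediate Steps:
v = -6 (v = -½*12 = -6)
d(o, S) = -2
T(B) = -5/3 (T(B) = (⅓)*(-5) = -5/3)
z = 3 (z = -1 + 4 = 3)
U(m, X) = -5/3 + 3*m (U(m, X) = 3*m - 5/3 = -5/3 + 3*m)
441 - U(d(0*(-5), -4), v) = 441 - (-5/3 + 3*(-2)) = 441 - (-5/3 - 6) = 441 - 1*(-23/3) = 441 + 23/3 = 1346/3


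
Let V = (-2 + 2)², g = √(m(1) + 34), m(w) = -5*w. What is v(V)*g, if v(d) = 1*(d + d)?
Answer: 0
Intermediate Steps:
g = √29 (g = √(-5*1 + 34) = √(-5 + 34) = √29 ≈ 5.3852)
V = 0 (V = 0² = 0)
v(d) = 2*d (v(d) = 1*(2*d) = 2*d)
v(V)*g = (2*0)*√29 = 0*√29 = 0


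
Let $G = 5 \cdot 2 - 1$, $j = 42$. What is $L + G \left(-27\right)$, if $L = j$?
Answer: $-201$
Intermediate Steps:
$L = 42$
$G = 9$ ($G = 10 - 1 = 9$)
$L + G \left(-27\right) = 42 + 9 \left(-27\right) = 42 - 243 = -201$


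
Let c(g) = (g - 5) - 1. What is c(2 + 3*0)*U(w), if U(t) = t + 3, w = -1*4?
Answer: 4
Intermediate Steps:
c(g) = -6 + g (c(g) = (-5 + g) - 1 = -6 + g)
w = -4
U(t) = 3 + t
c(2 + 3*0)*U(w) = (-6 + (2 + 3*0))*(3 - 4) = (-6 + (2 + 0))*(-1) = (-6 + 2)*(-1) = -4*(-1) = 4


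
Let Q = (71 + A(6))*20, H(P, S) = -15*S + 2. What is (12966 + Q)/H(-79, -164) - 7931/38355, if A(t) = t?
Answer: 268425754/47215005 ≈ 5.6852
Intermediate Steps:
H(P, S) = 2 - 15*S
Q = 1540 (Q = (71 + 6)*20 = 77*20 = 1540)
(12966 + Q)/H(-79, -164) - 7931/38355 = (12966 + 1540)/(2 - 15*(-164)) - 7931/38355 = 14506/(2 + 2460) - 7931*1/38355 = 14506/2462 - 7931/38355 = 14506*(1/2462) - 7931/38355 = 7253/1231 - 7931/38355 = 268425754/47215005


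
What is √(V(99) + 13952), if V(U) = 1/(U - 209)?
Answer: √168819090/110 ≈ 118.12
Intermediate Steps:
V(U) = 1/(-209 + U)
√(V(99) + 13952) = √(1/(-209 + 99) + 13952) = √(1/(-110) + 13952) = √(-1/110 + 13952) = √(1534719/110) = √168819090/110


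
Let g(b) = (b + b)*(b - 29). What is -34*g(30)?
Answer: -2040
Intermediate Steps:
g(b) = 2*b*(-29 + b) (g(b) = (2*b)*(-29 + b) = 2*b*(-29 + b))
-34*g(30) = -68*30*(-29 + 30) = -68*30 = -34*60 = -2040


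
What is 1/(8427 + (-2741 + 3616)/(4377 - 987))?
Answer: 678/5713681 ≈ 0.00011866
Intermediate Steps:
1/(8427 + (-2741 + 3616)/(4377 - 987)) = 1/(8427 + 875/3390) = 1/(8427 + 875*(1/3390)) = 1/(8427 + 175/678) = 1/(5713681/678) = 678/5713681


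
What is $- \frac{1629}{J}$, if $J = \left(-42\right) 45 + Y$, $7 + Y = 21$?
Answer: $\frac{1629}{1876} \approx 0.86834$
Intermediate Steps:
$Y = 14$ ($Y = -7 + 21 = 14$)
$J = -1876$ ($J = \left(-42\right) 45 + 14 = -1890 + 14 = -1876$)
$- \frac{1629}{J} = - \frac{1629}{-1876} = \left(-1629\right) \left(- \frac{1}{1876}\right) = \frac{1629}{1876}$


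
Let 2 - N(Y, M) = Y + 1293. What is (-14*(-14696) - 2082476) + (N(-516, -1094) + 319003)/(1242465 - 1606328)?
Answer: -682873653944/363863 ≈ -1.8767e+6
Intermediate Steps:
N(Y, M) = -1291 - Y (N(Y, M) = 2 - (Y + 1293) = 2 - (1293 + Y) = 2 + (-1293 - Y) = -1291 - Y)
(-14*(-14696) - 2082476) + (N(-516, -1094) + 319003)/(1242465 - 1606328) = (-14*(-14696) - 2082476) + ((-1291 - 1*(-516)) + 319003)/(1242465 - 1606328) = (205744 - 2082476) + ((-1291 + 516) + 319003)/(-363863) = -1876732 + (-775 + 319003)*(-1/363863) = -1876732 + 318228*(-1/363863) = -1876732 - 318228/363863 = -682873653944/363863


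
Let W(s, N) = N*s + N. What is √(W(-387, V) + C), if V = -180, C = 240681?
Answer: √310161 ≈ 556.92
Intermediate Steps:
W(s, N) = N + N*s
√(W(-387, V) + C) = √(-180*(1 - 387) + 240681) = √(-180*(-386) + 240681) = √(69480 + 240681) = √310161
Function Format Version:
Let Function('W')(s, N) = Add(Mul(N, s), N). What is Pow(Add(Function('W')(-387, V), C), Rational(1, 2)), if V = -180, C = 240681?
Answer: Pow(310161, Rational(1, 2)) ≈ 556.92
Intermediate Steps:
Function('W')(s, N) = Add(N, Mul(N, s))
Pow(Add(Function('W')(-387, V), C), Rational(1, 2)) = Pow(Add(Mul(-180, Add(1, -387)), 240681), Rational(1, 2)) = Pow(Add(Mul(-180, -386), 240681), Rational(1, 2)) = Pow(Add(69480, 240681), Rational(1, 2)) = Pow(310161, Rational(1, 2))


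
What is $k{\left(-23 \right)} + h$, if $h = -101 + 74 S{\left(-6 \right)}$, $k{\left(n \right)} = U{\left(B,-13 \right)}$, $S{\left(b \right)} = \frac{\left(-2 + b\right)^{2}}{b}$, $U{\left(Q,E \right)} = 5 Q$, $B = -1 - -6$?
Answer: $- \frac{2596}{3} \approx -865.33$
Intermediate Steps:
$B = 5$ ($B = -1 + 6 = 5$)
$S{\left(b \right)} = \frac{\left(-2 + b\right)^{2}}{b}$
$k{\left(n \right)} = 25$ ($k{\left(n \right)} = 5 \cdot 5 = 25$)
$h = - \frac{2671}{3}$ ($h = -101 + 74 \frac{\left(-2 - 6\right)^{2}}{-6} = -101 + 74 \left(- \frac{\left(-8\right)^{2}}{6}\right) = -101 + 74 \left(\left(- \frac{1}{6}\right) 64\right) = -101 + 74 \left(- \frac{32}{3}\right) = -101 - \frac{2368}{3} = - \frac{2671}{3} \approx -890.33$)
$k{\left(-23 \right)} + h = 25 - \frac{2671}{3} = - \frac{2596}{3}$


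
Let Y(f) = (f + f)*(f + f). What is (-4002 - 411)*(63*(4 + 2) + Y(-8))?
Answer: -2797842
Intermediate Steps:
Y(f) = 4*f² (Y(f) = (2*f)*(2*f) = 4*f²)
(-4002 - 411)*(63*(4 + 2) + Y(-8)) = (-4002 - 411)*(63*(4 + 2) + 4*(-8)²) = -4413*(63*6 + 4*64) = -4413*(378 + 256) = -4413*634 = -2797842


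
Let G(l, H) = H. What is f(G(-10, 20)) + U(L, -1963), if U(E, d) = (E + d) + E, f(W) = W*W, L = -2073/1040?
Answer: -814833/520 ≈ -1567.0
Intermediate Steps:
L = -2073/1040 (L = -2073*1/1040 = -2073/1040 ≈ -1.9933)
f(W) = W²
U(E, d) = d + 2*E
f(G(-10, 20)) + U(L, -1963) = 20² + (-1963 + 2*(-2073/1040)) = 400 + (-1963 - 2073/520) = 400 - 1022833/520 = -814833/520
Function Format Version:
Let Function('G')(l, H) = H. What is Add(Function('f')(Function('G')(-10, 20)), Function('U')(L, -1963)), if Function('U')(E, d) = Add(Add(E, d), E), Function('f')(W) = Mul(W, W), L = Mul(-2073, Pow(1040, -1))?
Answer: Rational(-814833, 520) ≈ -1567.0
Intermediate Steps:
L = Rational(-2073, 1040) (L = Mul(-2073, Rational(1, 1040)) = Rational(-2073, 1040) ≈ -1.9933)
Function('f')(W) = Pow(W, 2)
Function('U')(E, d) = Add(d, Mul(2, E))
Add(Function('f')(Function('G')(-10, 20)), Function('U')(L, -1963)) = Add(Pow(20, 2), Add(-1963, Mul(2, Rational(-2073, 1040)))) = Add(400, Add(-1963, Rational(-2073, 520))) = Add(400, Rational(-1022833, 520)) = Rational(-814833, 520)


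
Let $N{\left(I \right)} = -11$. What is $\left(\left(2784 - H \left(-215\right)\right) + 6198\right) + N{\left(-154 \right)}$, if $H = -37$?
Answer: $1016$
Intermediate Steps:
$\left(\left(2784 - H \left(-215\right)\right) + 6198\right) + N{\left(-154 \right)} = \left(\left(2784 - \left(-37\right) \left(-215\right)\right) + 6198\right) - 11 = \left(\left(2784 - 7955\right) + 6198\right) - 11 = \left(-5171 + 6198\right) - 11 = 1027 - 11 = 1016$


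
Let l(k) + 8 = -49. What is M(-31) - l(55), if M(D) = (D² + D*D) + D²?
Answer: 2940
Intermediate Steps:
l(k) = -57 (l(k) = -8 - 49 = -57)
M(D) = 3*D² (M(D) = (D² + D²) + D² = 2*D² + D² = 3*D²)
M(-31) - l(55) = 3*(-31)² - 1*(-57) = 3*961 + 57 = 2883 + 57 = 2940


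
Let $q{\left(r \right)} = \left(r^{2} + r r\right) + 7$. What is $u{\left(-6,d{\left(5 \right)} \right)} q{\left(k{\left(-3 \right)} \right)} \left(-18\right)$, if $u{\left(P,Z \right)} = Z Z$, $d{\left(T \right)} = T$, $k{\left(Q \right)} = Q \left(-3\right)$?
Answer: $-76050$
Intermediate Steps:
$k{\left(Q \right)} = - 3 Q$
$u{\left(P,Z \right)} = Z^{2}$
$q{\left(r \right)} = 7 + 2 r^{2}$ ($q{\left(r \right)} = \left(r^{2} + r^{2}\right) + 7 = 2 r^{2} + 7 = 7 + 2 r^{2}$)
$u{\left(-6,d{\left(5 \right)} \right)} q{\left(k{\left(-3 \right)} \right)} \left(-18\right) = 5^{2} \left(7 + 2 \left(\left(-3\right) \left(-3\right)\right)^{2}\right) \left(-18\right) = 25 \left(7 + 2 \cdot 9^{2}\right) \left(-18\right) = 25 \left(7 + 2 \cdot 81\right) \left(-18\right) = 25 \left(7 + 162\right) \left(-18\right) = 25 \cdot 169 \left(-18\right) = 4225 \left(-18\right) = -76050$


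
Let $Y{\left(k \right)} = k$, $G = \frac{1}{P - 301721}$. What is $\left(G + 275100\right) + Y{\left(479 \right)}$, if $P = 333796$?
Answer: $\frac{8839196426}{32075} \approx 2.7558 \cdot 10^{5}$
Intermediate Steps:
$G = \frac{1}{32075}$ ($G = \frac{1}{333796 - 301721} = \frac{1}{32075} \approx 3.1177 \cdot 10^{-5}$)
$\left(G + 275100\right) + Y{\left(479 \right)} = \left(\frac{1}{32075} + 275100\right) + 479 = \frac{8823832501}{32075} + 479 = \frac{8839196426}{32075}$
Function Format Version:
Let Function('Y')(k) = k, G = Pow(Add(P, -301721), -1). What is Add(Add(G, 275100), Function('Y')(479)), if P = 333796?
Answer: Rational(8839196426, 32075) ≈ 2.7558e+5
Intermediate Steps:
G = Rational(1, 32075) (G = Pow(Add(333796, -301721), -1) = Pow(32075, -1) = Rational(1, 32075) ≈ 3.1177e-5)
Add(Add(G, 275100), Function('Y')(479)) = Add(Add(Rational(1, 32075), 275100), 479) = Add(Rational(8823832501, 32075), 479) = Rational(8839196426, 32075)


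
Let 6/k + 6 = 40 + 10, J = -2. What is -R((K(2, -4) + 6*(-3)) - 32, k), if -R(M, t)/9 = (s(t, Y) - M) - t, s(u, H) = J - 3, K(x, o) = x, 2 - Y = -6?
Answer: 8487/22 ≈ 385.77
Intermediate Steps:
Y = 8 (Y = 2 - 1*(-6) = 2 + 6 = 8)
s(u, H) = -5 (s(u, H) = -2 - 3 = -5)
k = 3/22 (k = 6/(-6 + (40 + 10)) = 6/(-6 + 50) = 6/44 = 6*(1/44) = 3/22 ≈ 0.13636)
R(M, t) = 45 + 9*M + 9*t (R(M, t) = -9*((-5 - M) - t) = -9*(-5 - M - t) = 45 + 9*M + 9*t)
-R((K(2, -4) + 6*(-3)) - 32, k) = -(45 + 9*((2 + 6*(-3)) - 32) + 9*(3/22)) = -(45 + 9*((2 - 18) - 32) + 27/22) = -(45 + 9*(-16 - 32) + 27/22) = -(45 + 9*(-48) + 27/22) = -(45 - 432 + 27/22) = -1*(-8487/22) = 8487/22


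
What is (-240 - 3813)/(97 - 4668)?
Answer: 579/653 ≈ 0.88668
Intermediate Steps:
(-240 - 3813)/(97 - 4668) = -4053/(-4571) = -4053*(-1/4571) = 579/653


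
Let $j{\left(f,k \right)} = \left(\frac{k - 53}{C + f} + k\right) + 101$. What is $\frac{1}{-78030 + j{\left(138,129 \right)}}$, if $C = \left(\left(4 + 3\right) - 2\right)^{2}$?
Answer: $- \frac{163}{12681324} \approx -1.2854 \cdot 10^{-5}$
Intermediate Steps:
$C = 25$ ($C = \left(7 - 2\right)^{2} = 5^{2} = 25$)
$j{\left(f,k \right)} = 101 + k + \frac{-53 + k}{25 + f}$ ($j{\left(f,k \right)} = \left(\frac{k - 53}{25 + f} + k\right) + 101 = \left(\frac{-53 + k}{25 + f} + k\right) + 101 = \left(k + \frac{-53 + k}{25 + f}\right) + 101 = 101 + k + \frac{-53 + k}{25 + f}$)
$\frac{1}{-78030 + j{\left(138,129 \right)}} = \frac{1}{-78030 + \frac{2472 + 26 \cdot 129 + 101 \cdot 138 + 138 \cdot 129}{25 + 138}} = \frac{1}{-78030 + \frac{2472 + 3354 + 13938 + 17802}{163}} = \frac{1}{-78030 + \frac{1}{163} \cdot 37566} = \frac{1}{-78030 + \frac{37566}{163}} = \frac{1}{- \frac{12681324}{163}} = - \frac{163}{12681324}$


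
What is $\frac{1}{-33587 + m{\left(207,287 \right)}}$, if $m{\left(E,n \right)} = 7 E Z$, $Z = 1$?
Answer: $- \frac{1}{32138} \approx -3.1116 \cdot 10^{-5}$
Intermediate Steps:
$m{\left(E,n \right)} = 7 E$ ($m{\left(E,n \right)} = 7 E 1 = 7 E$)
$\frac{1}{-33587 + m{\left(207,287 \right)}} = \frac{1}{-33587 + 7 \cdot 207} = \frac{1}{-33587 + 1449} = \frac{1}{-32138} = - \frac{1}{32138}$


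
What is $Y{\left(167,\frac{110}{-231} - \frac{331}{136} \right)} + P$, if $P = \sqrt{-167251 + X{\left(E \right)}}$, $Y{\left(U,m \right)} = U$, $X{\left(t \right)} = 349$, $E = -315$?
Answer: $167 + i \sqrt{166902} \approx 167.0 + 408.54 i$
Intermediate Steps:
$P = i \sqrt{166902}$ ($P = \sqrt{-167251 + 349} = \sqrt{-166902} = i \sqrt{166902} \approx 408.54 i$)
$Y{\left(167,\frac{110}{-231} - \frac{331}{136} \right)} + P = 167 + i \sqrt{166902}$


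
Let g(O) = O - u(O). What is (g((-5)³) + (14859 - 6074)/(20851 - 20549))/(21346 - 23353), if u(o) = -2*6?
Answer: 8447/202038 ≈ 0.041809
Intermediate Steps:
u(o) = -12
g(O) = 12 + O (g(O) = O - 1*(-12) = O + 12 = 12 + O)
(g((-5)³) + (14859 - 6074)/(20851 - 20549))/(21346 - 23353) = ((12 + (-5)³) + (14859 - 6074)/(20851 - 20549))/(21346 - 23353) = ((12 - 125) + 8785/302)/(-2007) = (-113 + 8785*(1/302))*(-1/2007) = (-113 + 8785/302)*(-1/2007) = -25341/302*(-1/2007) = 8447/202038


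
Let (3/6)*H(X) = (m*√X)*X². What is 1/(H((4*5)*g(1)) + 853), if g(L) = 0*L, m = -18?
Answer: 1/853 ≈ 0.0011723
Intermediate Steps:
g(L) = 0
H(X) = -36*X^(5/2) (H(X) = 2*((-18*√X)*X²) = 2*(-18*X^(5/2)) = -36*X^(5/2))
1/(H((4*5)*g(1)) + 853) = 1/(-36*((4*5)*0)^(5/2) + 853) = 1/(-36*(20*0)^(5/2) + 853) = 1/(-36*0^(5/2) + 853) = 1/(-36*0 + 853) = 1/(0 + 853) = 1/853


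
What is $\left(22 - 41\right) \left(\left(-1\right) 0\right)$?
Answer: $0$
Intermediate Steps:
$\left(22 - 41\right) \left(\left(-1\right) 0\right) = \left(-19\right) 0 = 0$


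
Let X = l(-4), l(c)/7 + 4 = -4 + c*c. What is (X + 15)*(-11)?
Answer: -781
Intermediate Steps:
l(c) = -56 + 7*c² (l(c) = -28 + 7*(-4 + c*c) = -28 + 7*(-4 + c²) = -28 + (-28 + 7*c²) = -56 + 7*c²)
X = 56 (X = -56 + 7*(-4)² = -56 + 7*16 = -56 + 112 = 56)
(X + 15)*(-11) = (56 + 15)*(-11) = 71*(-11) = -781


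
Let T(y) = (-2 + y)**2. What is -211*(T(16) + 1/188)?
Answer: -7775139/188 ≈ -41357.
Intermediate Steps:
-211*(T(16) + 1/188) = -211*((-2 + 16)**2 + 1/188) = -211*(14**2 + 1/188) = -211*(196 + 1/188) = -211*36849/188 = -7775139/188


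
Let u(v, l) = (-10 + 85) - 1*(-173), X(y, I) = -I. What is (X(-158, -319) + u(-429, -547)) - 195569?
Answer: -195002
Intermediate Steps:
u(v, l) = 248 (u(v, l) = 75 + 173 = 248)
(X(-158, -319) + u(-429, -547)) - 195569 = (-1*(-319) + 248) - 195569 = (319 + 248) - 195569 = 567 - 195569 = -195002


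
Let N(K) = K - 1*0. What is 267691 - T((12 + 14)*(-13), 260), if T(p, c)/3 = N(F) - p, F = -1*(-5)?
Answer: 266662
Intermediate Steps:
F = 5
N(K) = K (N(K) = K + 0 = K)
T(p, c) = 15 - 3*p (T(p, c) = 3*(5 - p) = 15 - 3*p)
267691 - T((12 + 14)*(-13), 260) = 267691 - (15 - 3*(12 + 14)*(-13)) = 267691 - (15 - 78*(-13)) = 267691 - (15 - 3*(-338)) = 267691 - (15 + 1014) = 267691 - 1*1029 = 267691 - 1029 = 266662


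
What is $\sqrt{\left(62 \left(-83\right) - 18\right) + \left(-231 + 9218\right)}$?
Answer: $\sqrt{3823} \approx 61.83$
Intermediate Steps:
$\sqrt{\left(62 \left(-83\right) - 18\right) + \left(-231 + 9218\right)} = \sqrt{\left(-5146 - 18\right) + 8987} = \sqrt{-5164 + 8987} = \sqrt{3823}$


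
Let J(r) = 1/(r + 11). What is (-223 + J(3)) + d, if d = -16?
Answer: -3345/14 ≈ -238.93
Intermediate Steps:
J(r) = 1/(11 + r)
(-223 + J(3)) + d = (-223 + 1/(11 + 3)) - 16 = (-223 + 1/14) - 16 = -3121/14 - 16 = -3345/14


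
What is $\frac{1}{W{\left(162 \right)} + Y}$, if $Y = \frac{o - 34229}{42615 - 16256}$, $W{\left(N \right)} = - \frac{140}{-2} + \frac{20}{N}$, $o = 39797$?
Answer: $\frac{2135079}{150170128} \approx 0.014218$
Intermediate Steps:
$W{\left(N \right)} = 70 + \frac{20}{N}$ ($W{\left(N \right)} = \left(-140\right) \left(- \frac{1}{2}\right) + \frac{20}{N} = 70 + \frac{20}{N}$)
$Y = \frac{5568}{26359}$ ($Y = \frac{39797 - 34229}{42615 - 16256} = \frac{5568}{26359} \approx 0.21124$)
$\frac{1}{W{\left(162 \right)} + Y} = \frac{1}{\left(70 + \frac{20}{162}\right) + \frac{5568}{26359}} = \frac{1}{\left(70 + 20 \cdot \frac{1}{162}\right) + \frac{5568}{26359}} = \frac{1}{\left(70 + \frac{10}{81}\right) + \frac{5568}{26359}} = \frac{1}{\frac{5680}{81} + \frac{5568}{26359}} = \frac{1}{\frac{150170128}{2135079}} = \frac{2135079}{150170128}$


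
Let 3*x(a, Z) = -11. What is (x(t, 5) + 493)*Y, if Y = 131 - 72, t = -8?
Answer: 86612/3 ≈ 28871.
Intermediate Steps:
x(a, Z) = -11/3 (x(a, Z) = (1/3)*(-11) = -11/3)
Y = 59
(x(t, 5) + 493)*Y = (-11/3 + 493)*59 = (1468/3)*59 = 86612/3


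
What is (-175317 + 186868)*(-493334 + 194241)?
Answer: -3454823243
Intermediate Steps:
(-175317 + 186868)*(-493334 + 194241) = 11551*(-299093) = -3454823243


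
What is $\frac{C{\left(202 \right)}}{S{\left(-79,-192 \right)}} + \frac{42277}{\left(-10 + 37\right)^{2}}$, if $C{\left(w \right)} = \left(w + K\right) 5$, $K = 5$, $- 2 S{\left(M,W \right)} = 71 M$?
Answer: $\frac{238640723}{4088961} \approx 58.362$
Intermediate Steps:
$S{\left(M,W \right)} = - \frac{71 M}{2}$
$C{\left(w \right)} = 25 + 5 w$ ($C{\left(w \right)} = \left(w + 5\right) 5 = \left(5 + w\right) 5 = 25 + 5 w$)
$\frac{C{\left(202 \right)}}{S{\left(-79,-192 \right)}} + \frac{42277}{\left(-10 + 37\right)^{2}} = \frac{25 + 5 \cdot 202}{\left(- \frac{71}{2}\right) \left(-79\right)} + \frac{42277}{\left(-10 + 37\right)^{2}} = \frac{25 + 1010}{\frac{5609}{2}} + \frac{42277}{27^{2}} = 1035 \cdot \frac{2}{5609} + \frac{42277}{729} = \frac{2070}{5609} + 42277 \cdot \frac{1}{729} = \frac{2070}{5609} + \frac{42277}{729} = \frac{238640723}{4088961}$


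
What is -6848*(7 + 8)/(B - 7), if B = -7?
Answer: 51360/7 ≈ 7337.1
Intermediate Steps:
-6848*(7 + 8)/(B - 7) = -6848*(7 + 8)/(-7 - 7) = -102720/(-14) = -102720*(-1)/14 = -6848*(-15/14) = 51360/7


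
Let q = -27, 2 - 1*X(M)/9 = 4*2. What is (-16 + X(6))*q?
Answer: 1890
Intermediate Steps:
X(M) = -54 (X(M) = 18 - 36*2 = 18 - 9*8 = 18 - 72 = -54)
(-16 + X(6))*q = (-16 - 54)*(-27) = -70*(-27) = 1890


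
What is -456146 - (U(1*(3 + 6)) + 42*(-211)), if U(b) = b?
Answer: -447293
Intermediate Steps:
-456146 - (U(1*(3 + 6)) + 42*(-211)) = -456146 - (1*(3 + 6) + 42*(-211)) = -456146 - (1*9 - 8862) = -456146 - (9 - 8862) = -456146 - 1*(-8853) = -456146 + 8853 = -447293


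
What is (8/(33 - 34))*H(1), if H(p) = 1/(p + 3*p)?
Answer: -2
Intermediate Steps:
H(p) = 1/(4*p)
(8/(33 - 34))*H(1) = (8/(33 - 34))*((¼)/1) = (8/(-1))*((¼)*1) = -1*8*(¼) = -8*¼ = -2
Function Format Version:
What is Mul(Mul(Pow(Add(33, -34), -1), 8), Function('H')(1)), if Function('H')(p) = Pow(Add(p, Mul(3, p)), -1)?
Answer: -2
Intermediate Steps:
Function('H')(p) = Mul(Rational(1, 4), Pow(p, -1)) (Function('H')(p) = Pow(Mul(4, p), -1) = Mul(Rational(1, 4), Pow(p, -1)))
Mul(Mul(Pow(Add(33, -34), -1), 8), Function('H')(1)) = Mul(Mul(Pow(Add(33, -34), -1), 8), Mul(Rational(1, 4), Pow(1, -1))) = Mul(Mul(Pow(-1, -1), 8), Mul(Rational(1, 4), 1)) = Mul(Mul(-1, 8), Rational(1, 4)) = Mul(-8, Rational(1, 4)) = -2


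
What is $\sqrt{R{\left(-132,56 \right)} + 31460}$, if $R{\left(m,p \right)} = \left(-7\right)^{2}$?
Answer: $9 \sqrt{389} \approx 177.51$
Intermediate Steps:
$R{\left(m,p \right)} = 49$
$\sqrt{R{\left(-132,56 \right)} + 31460} = \sqrt{49 + 31460} = \sqrt{31509} = 9 \sqrt{389}$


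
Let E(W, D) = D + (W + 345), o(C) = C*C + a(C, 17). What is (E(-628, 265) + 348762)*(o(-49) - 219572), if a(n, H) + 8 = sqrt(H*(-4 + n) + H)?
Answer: -75739873176 + 697488*I*sqrt(221) ≈ -7.574e+10 + 1.0369e+7*I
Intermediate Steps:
a(n, H) = -8 + sqrt(H + H*(-4 + n)) (a(n, H) = -8 + sqrt(H*(-4 + n) + H) = -8 + sqrt(H + H*(-4 + n)))
o(C) = -8 + C**2 + sqrt(-51 + 17*C) (o(C) = C*C + (-8 + sqrt(17*(-3 + C))) = C**2 + (-8 + sqrt(-51 + 17*C)) = -8 + C**2 + sqrt(-51 + 17*C))
E(W, D) = 345 + D + W (E(W, D) = D + (345 + W) = 345 + D + W)
(E(-628, 265) + 348762)*(o(-49) - 219572) = ((345 + 265 - 628) + 348762)*((-8 + (-49)**2 + sqrt(-51 + 17*(-49))) - 219572) = (-18 + 348762)*((-8 + 2401 + sqrt(-51 - 833)) - 219572) = 348744*((-8 + 2401 + sqrt(-884)) - 219572) = 348744*((-8 + 2401 + 2*I*sqrt(221)) - 219572) = 348744*((2393 + 2*I*sqrt(221)) - 219572) = 348744*(-217179 + 2*I*sqrt(221)) = -75739873176 + 697488*I*sqrt(221)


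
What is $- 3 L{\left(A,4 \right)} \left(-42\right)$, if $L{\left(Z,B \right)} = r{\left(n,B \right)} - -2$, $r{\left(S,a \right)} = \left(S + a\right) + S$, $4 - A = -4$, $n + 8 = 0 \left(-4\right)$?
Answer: $-1260$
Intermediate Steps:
$n = -8$ ($n = -8 + 0 \left(-4\right) = -8 + 0 = -8$)
$A = 8$ ($A = 4 - -4 = 4 + 4 = 8$)
$r{\left(S,a \right)} = a + 2 S$
$L{\left(Z,B \right)} = -14 + B$ ($L{\left(Z,B \right)} = \left(B + 2 \left(-8\right)\right) - -2 = \left(B - 16\right) + 2 = \left(-16 + B\right) + 2 = -14 + B$)
$- 3 L{\left(A,4 \right)} \left(-42\right) = - 3 \left(-14 + 4\right) \left(-42\right) = \left(-3\right) \left(-10\right) \left(-42\right) = 30 \left(-42\right) = -1260$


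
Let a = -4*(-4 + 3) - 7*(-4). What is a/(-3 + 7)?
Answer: 8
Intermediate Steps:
a = 32 (a = -4*(-1) - 1*(-28) = 4 + 28 = 32)
a/(-3 + 7) = 32/(-3 + 7) = 32/4 = 32*(1/4) = 8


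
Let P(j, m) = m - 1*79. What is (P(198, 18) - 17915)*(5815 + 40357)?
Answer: -829987872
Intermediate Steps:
P(j, m) = -79 + m (P(j, m) = m - 79 = -79 + m)
(P(198, 18) - 17915)*(5815 + 40357) = ((-79 + 18) - 17915)*(5815 + 40357) = (-61 - 17915)*46172 = -17976*46172 = -829987872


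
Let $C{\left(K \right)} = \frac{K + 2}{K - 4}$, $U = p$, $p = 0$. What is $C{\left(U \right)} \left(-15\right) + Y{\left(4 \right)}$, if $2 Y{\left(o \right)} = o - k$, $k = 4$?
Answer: $\frac{15}{2} \approx 7.5$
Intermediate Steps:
$U = 0$
$Y{\left(o \right)} = -2 + \frac{o}{2}$ ($Y{\left(o \right)} = \frac{o - 4}{2} = \frac{-4 + o}{2} = -2 + \frac{o}{2}$)
$C{\left(K \right)} = \frac{2 + K}{-4 + K}$
$C{\left(U \right)} \left(-15\right) + Y{\left(4 \right)} = \frac{2 + 0}{-4 + 0} \left(-15\right) + \left(-2 + \frac{1}{2} \cdot 4\right) = \frac{1}{-4} \cdot 2 \left(-15\right) + \left(-2 + 2\right) = \left(- \frac{1}{4}\right) 2 \left(-15\right) + 0 = \left(- \frac{1}{2}\right) \left(-15\right) + 0 = \frac{15}{2} + 0 = \frac{15}{2}$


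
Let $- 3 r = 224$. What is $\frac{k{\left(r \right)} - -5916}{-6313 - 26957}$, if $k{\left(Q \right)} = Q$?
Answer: $- \frac{8762}{49905} \approx -0.17557$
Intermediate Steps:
$r = - \frac{224}{3}$ ($r = \left(- \frac{1}{3}\right) 224 = - \frac{224}{3} \approx -74.667$)
$\frac{k{\left(r \right)} - -5916}{-6313 - 26957} = \frac{- \frac{224}{3} - -5916}{-6313 - 26957} = \frac{- \frac{224}{3} + 5916}{-33270} = \frac{17524}{3} \left(- \frac{1}{33270}\right) = - \frac{8762}{49905}$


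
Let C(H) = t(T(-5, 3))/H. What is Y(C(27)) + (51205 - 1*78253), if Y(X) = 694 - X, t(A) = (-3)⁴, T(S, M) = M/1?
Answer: -26357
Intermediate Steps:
T(S, M) = M (T(S, M) = M*1 = M)
t(A) = 81
C(H) = 81/H
Y(C(27)) + (51205 - 1*78253) = (694 - 81/27) + (51205 - 1*78253) = (694 - 81/27) + (51205 - 78253) = (694 - 1*3) - 27048 = (694 - 3) - 27048 = 691 - 27048 = -26357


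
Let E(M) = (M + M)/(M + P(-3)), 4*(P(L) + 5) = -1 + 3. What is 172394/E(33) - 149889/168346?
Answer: 68926046380/925903 ≈ 74442.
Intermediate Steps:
P(L) = -9/2 (P(L) = -5 + (-1 + 3)/4 = -5 + (¼)*2 = -5 + ½ = -9/2)
E(M) = 2*M/(-9/2 + M) (E(M) = (M + M)/(M - 9/2) = (2*M)/(-9/2 + M) = 2*M/(-9/2 + M))
172394/E(33) - 149889/168346 = 172394/((4*33/(-9 + 2*33))) - 149889/168346 = 172394/((4*33/(-9 + 66))) - 149889*1/168346 = 172394/((4*33/57)) - 149889/168346 = 172394/((4*33*(1/57))) - 149889/168346 = 172394/(44/19) - 149889/168346 = 172394*(19/44) - 149889/168346 = 1637743/22 - 149889/168346 = 68926046380/925903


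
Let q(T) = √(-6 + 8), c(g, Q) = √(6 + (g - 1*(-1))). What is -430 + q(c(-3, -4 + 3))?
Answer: -430 + √2 ≈ -428.59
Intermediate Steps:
c(g, Q) = √(7 + g) (c(g, Q) = √(6 + (g + 1)) = √(6 + (1 + g)) = √(7 + g))
q(T) = √2
-430 + q(c(-3, -4 + 3)) = -430 + √2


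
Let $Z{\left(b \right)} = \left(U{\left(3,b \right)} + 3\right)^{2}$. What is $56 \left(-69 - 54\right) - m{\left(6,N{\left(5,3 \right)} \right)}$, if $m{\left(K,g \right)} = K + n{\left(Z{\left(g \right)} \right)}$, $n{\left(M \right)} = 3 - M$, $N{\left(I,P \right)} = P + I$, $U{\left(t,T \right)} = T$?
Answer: $-6776$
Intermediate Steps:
$N{\left(I,P \right)} = I + P$
$Z{\left(b \right)} = \left(3 + b\right)^{2}$ ($Z{\left(b \right)} = \left(b + 3\right)^{2} = \left(3 + b\right)^{2}$)
$m{\left(K,g \right)} = 3 + K - \left(3 + g\right)^{2}$ ($m{\left(K,g \right)} = K - \left(-3 + \left(3 + g\right)^{2}\right) = 3 + K - \left(3 + g\right)^{2}$)
$56 \left(-69 - 54\right) - m{\left(6,N{\left(5,3 \right)} \right)} = 56 \left(-69 - 54\right) - \left(3 + 6 - \left(3 + \left(5 + 3\right)\right)^{2}\right) = 56 \left(-123\right) - \left(3 + 6 - \left(3 + 8\right)^{2}\right) = -6888 - \left(3 + 6 - 11^{2}\right) = -6888 - \left(3 + 6 - 121\right) = -6888 - -112 = -6888 + 112 = -6776$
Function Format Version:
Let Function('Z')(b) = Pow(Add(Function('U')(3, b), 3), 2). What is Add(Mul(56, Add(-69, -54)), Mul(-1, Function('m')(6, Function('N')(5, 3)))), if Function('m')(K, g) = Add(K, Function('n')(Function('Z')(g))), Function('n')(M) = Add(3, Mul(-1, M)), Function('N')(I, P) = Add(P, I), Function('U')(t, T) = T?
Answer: -6776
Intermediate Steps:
Function('N')(I, P) = Add(I, P)
Function('Z')(b) = Pow(Add(3, b), 2) (Function('Z')(b) = Pow(Add(b, 3), 2) = Pow(Add(3, b), 2))
Function('m')(K, g) = Add(3, K, Mul(-1, Pow(Add(3, g), 2))) (Function('m')(K, g) = Add(K, Add(3, Mul(-1, Pow(Add(3, g), 2)))) = Add(3, K, Mul(-1, Pow(Add(3, g), 2))))
Add(Mul(56, Add(-69, -54)), Mul(-1, Function('m')(6, Function('N')(5, 3)))) = Add(Mul(56, Add(-69, -54)), Mul(-1, Add(3, 6, Mul(-1, Pow(Add(3, Add(5, 3)), 2))))) = Add(Mul(56, -123), Mul(-1, Add(3, 6, Mul(-1, Pow(Add(3, 8), 2))))) = Add(-6888, Mul(-1, Add(3, 6, Mul(-1, Pow(11, 2))))) = Add(-6888, Mul(-1, Add(3, 6, Mul(-1, 121)))) = Add(-6888, Mul(-1, Add(3, 6, -121))) = Add(-6888, Mul(-1, -112)) = Add(-6888, 112) = -6776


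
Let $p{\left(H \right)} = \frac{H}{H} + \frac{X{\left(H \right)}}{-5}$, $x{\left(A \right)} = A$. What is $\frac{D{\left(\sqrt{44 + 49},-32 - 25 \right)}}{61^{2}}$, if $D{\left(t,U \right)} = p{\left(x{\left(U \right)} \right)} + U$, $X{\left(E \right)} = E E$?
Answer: $- \frac{3529}{18605} \approx -0.18968$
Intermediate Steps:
$X{\left(E \right)} = E^{2}$
$p{\left(H \right)} = 1 - \frac{H^{2}}{5}$ ($p{\left(H \right)} = \frac{H}{H} + \frac{H^{2}}{-5} = 1 + H^{2} \left(- \frac{1}{5}\right) = 1 - \frac{H^{2}}{5}$)
$D{\left(t,U \right)} = 1 + U - \frac{U^{2}}{5}$ ($D{\left(t,U \right)} = \left(1 - \frac{U^{2}}{5}\right) + U = 1 + U - \frac{U^{2}}{5}$)
$\frac{D{\left(\sqrt{44 + 49},-32 - 25 \right)}}{61^{2}} = \frac{1 - 57 - \frac{\left(-32 - 25\right)^{2}}{5}}{61^{2}} = \frac{1 - 57 - \frac{\left(-57\right)^{2}}{5}}{3721} = \left(1 - 57 - \frac{3249}{5}\right) \frac{1}{3721} = \left(- \frac{3529}{5}\right) \frac{1}{3721} = - \frac{3529}{18605}$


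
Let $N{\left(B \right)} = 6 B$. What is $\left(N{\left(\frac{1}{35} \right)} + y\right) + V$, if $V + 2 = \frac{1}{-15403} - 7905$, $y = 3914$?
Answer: $- \frac{2152553882}{539105} \approx -3992.8$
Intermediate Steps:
$V = - \frac{121791522}{15403}$ ($V = -2 + \left(\frac{1}{-15403} - 7905\right) = -2 - \frac{121760716}{15403} = - \frac{121791522}{15403} \approx -7907.0$)
$\left(N{\left(\frac{1}{35} \right)} + y\right) + V = \left(\frac{6}{35} + 3914\right) - \frac{121791522}{15403} = \frac{136996}{35} - \frac{121791522}{15403} = - \frac{2152553882}{539105}$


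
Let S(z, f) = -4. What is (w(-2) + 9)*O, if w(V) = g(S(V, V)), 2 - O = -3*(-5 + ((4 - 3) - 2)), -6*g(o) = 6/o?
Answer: -148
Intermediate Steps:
g(o) = -1/o
O = -16 (O = 2 - (-3)*(-5 + ((4 - 3) - 2)) = 2 - (-3)*(-5 + (1 - 2)) = 2 - (-3)*(-5 - 1) = 2 - (-3)*(-6) = 2 - 1*18 = 2 - 18 = -16)
w(V) = 1/4 (w(V) = -1/(-4) = -1*(-1/4) = 1/4)
(w(-2) + 9)*O = (1/4 + 9)*(-16) = (37/4)*(-16) = -148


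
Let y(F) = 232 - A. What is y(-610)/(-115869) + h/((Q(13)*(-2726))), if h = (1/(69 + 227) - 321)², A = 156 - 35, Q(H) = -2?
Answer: 348664984990191/18449528571136 ≈ 18.898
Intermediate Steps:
A = 121
h = 9027850225/87616 (h = (1/296 - 321)² = (-95015/296)² = 9027850225/87616 ≈ 1.0304e+5)
y(F) = 111 (y(F) = 232 - 1*121 = 232 - 121 = 111)
y(-610)/(-115869) + h/((Q(13)*(-2726))) = 111/(-115869) + 9027850225/(87616*((-2*(-2726)))) = 111*(-1/115869) + (9027850225/87616)/5452 = -37/38623 + (9027850225/87616)*(1/5452) = -37/38623 + 9027850225/477682432 = 348664984990191/18449528571136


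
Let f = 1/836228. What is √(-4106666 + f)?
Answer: I*√717924545250486279/418114 ≈ 2026.5*I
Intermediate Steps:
f = 1/836228 ≈ 1.1958e-6
√(-4106666 + f) = √(-4106666 + 1/836228) = √(-3434109095847/836228) = I*√717924545250486279/418114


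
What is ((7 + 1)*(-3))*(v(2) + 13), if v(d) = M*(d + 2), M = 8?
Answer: -1080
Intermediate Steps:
v(d) = 16 + 8*d (v(d) = 8*(d + 2) = 8*(2 + d) = 16 + 8*d)
((7 + 1)*(-3))*(v(2) + 13) = ((7 + 1)*(-3))*((16 + 8*2) + 13) = (8*(-3))*((16 + 16) + 13) = -24*(32 + 13) = -24*45 = -1080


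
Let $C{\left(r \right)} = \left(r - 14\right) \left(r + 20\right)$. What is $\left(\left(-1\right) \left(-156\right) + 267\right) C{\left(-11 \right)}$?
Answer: $-95175$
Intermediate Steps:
$C{\left(r \right)} = \left(-14 + r\right) \left(20 + r\right)$
$\left(\left(-1\right) \left(-156\right) + 267\right) C{\left(-11 \right)} = \left(\left(-1\right) \left(-156\right) + 267\right) \left(-280 + \left(-11\right)^{2} + 6 \left(-11\right)\right) = \left(156 + 267\right) \left(-280 + 121 - 66\right) = 423 \left(-225\right) = -95175$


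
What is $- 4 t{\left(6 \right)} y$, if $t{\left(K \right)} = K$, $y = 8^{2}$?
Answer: $-1536$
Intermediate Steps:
$y = 64$
$- 4 t{\left(6 \right)} y = \left(-4\right) 6 \cdot 64 = \left(-24\right) 64 = -1536$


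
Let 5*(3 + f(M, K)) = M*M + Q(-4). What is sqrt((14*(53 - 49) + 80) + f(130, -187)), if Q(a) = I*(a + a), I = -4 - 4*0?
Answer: sqrt(87985)/5 ≈ 59.325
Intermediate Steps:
I = -4 (I = -4 + 0 = -4)
Q(a) = -8*a (Q(a) = -4*(a + a) = -8*a)
f(M, K) = 17/5 + M**2/5 (f(M, K) = -3 + (M*M - 8*(-4))/5 = -3 + (M**2 + 32)/5 = -3 + (32 + M**2)/5 = -3 + (32/5 + M**2/5) = 17/5 + M**2/5)
sqrt((14*(53 - 49) + 80) + f(130, -187)) = sqrt((14*(53 - 49) + 80) + (17/5 + (1/5)*130**2)) = sqrt((14*4 + 80) + (17/5 + (1/5)*16900)) = sqrt((56 + 80) + (17/5 + 3380)) = sqrt(136 + 16917/5) = sqrt(17597/5) = sqrt(87985)/5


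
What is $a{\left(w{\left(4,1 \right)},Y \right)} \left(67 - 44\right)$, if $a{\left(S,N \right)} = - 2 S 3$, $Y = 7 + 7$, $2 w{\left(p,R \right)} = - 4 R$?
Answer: $276$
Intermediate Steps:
$w{\left(p,R \right)} = - 2 R$ ($w{\left(p,R \right)} = \frac{\left(-4\right) R}{2} = - 2 R$)
$Y = 14$
$a{\left(S,N \right)} = - 6 S$
$a{\left(w{\left(4,1 \right)},Y \right)} \left(67 - 44\right) = - 6 \left(\left(-2\right) 1\right) \left(67 - 44\right) = \left(-6\right) \left(-2\right) 23 = 12 \cdot 23 = 276$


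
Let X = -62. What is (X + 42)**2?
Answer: 400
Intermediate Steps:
(X + 42)**2 = (-62 + 42)**2 = (-20)**2 = 400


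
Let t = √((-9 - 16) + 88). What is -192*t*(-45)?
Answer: 25920*√7 ≈ 68578.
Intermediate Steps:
t = 3*√7 (t = √(-25 + 88) = √63 = 3*√7 ≈ 7.9373)
-192*t*(-45) = -576*√7*(-45) = 25920*√7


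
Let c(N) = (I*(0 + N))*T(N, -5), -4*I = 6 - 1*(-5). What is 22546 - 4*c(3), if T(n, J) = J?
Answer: 22381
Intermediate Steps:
I = -11/4 (I = -(6 - 1*(-5))/4 = -(6 + 5)/4 = -¼*11 = -11/4 ≈ -2.7500)
c(N) = 55*N/4 (c(N) = -11*(0 + N)/4*(-5) = -11*N/4*(-5) = 55*N/4)
22546 - 4*c(3) = 22546 - 55*3 = 22546 - 4*165/4 = 22546 - 165 = 22381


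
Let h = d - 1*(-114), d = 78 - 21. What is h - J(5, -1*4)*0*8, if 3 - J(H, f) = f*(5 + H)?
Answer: 171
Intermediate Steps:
d = 57
J(H, f) = 3 - f*(5 + H)
h = 171 (h = 57 - 1*(-114) = 57 + 114 = 171)
h - J(5, -1*4)*0*8 = 171 - (3 - (-5)*4 - 1*5*(-1*4))*0*8 = 171 - (3 - 5*(-4) - 1*5*(-4))*0*8 = 171 - (3 + 20 + 20)*0*8 = 171 - 43*0*8 = 171 - 0*8 = 171 - 1*0 = 171 + 0 = 171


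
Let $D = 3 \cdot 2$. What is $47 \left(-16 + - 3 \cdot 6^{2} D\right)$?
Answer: $-31208$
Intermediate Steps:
$D = 6$
$47 \left(-16 + - 3 \cdot 6^{2} D\right) = 47 \left(-16 + - 3 \cdot 6^{2} \cdot 6\right) = 47 \left(-16 + \left(-3\right) 36 \cdot 6\right) = 47 \left(-16 - 648\right) = 47 \left(-664\right) = -31208$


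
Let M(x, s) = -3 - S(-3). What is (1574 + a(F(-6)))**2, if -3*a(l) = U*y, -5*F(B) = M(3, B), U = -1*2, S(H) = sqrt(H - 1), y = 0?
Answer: 2477476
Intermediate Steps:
S(H) = sqrt(-1 + H)
U = -2
M(x, s) = -3 - 2*I (M(x, s) = -3 - sqrt(-1 - 3) = -3 - sqrt(-4) = -3 - 2*I)
F(B) = 3/5 + 2*I/5 (F(B) = -(-3 - 2*I)/5 = 3/5 + 2*I/5)
a(l) = 0 (a(l) = -(-2)*0/3 = -1/3*0 = 0)
(1574 + a(F(-6)))**2 = (1574 + 0)**2 = 1574**2 = 2477476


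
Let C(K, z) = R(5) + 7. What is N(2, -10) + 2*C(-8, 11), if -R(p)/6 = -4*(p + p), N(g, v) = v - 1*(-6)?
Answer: 490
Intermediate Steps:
N(g, v) = 6 + v (N(g, v) = v + 6 = 6 + v)
R(p) = 48*p (R(p) = -(-24)*(p + p) = -(-24)*2*p = -(-48)*p = 48*p)
C(K, z) = 247 (C(K, z) = 48*5 + 7 = 240 + 7 = 247)
N(2, -10) + 2*C(-8, 11) = (6 - 10) + 2*247 = -4 + 494 = 490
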